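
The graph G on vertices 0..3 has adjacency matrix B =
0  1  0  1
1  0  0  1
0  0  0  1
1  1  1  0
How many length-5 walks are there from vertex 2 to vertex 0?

The number of length-5 walks from vertex 2 to vertex 0 is entry (2,0) of B⁵, where B is the adjacency matrix.
B² = [[2, 1, 1, 1], [1, 2, 1, 1], [1, 1, 1, 0], [1, 1, 0, 3]]
B³ = [[2, 3, 1, 4], [3, 2, 1, 4], [1, 1, 0, 3], [4, 4, 3, 2]]
B⁴ = [[7, 6, 4, 6], [6, 7, 4, 6], [4, 4, 3, 2], [6, 6, 2, 11]]
B⁵ = [[12, 13, 6, 17], [13, 12, 6, 17], [6, 6, 2, 11], [17, 17, 11, 14]]

6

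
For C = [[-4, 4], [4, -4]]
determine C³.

[[-256, 256], [256, -256]]

C² = [[32, -32], [-32, 32]]
C³ = [[-256, 256], [256, -256]]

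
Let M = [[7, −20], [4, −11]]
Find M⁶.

tr M = −4 and det M = 3, so the characteristic polynomial is λ² − (−4)λ + (3) with roots −1 and −3.
Eigenvectors give P = [[−5, 2], [−2, 1]] with P⁻¹ = [[−1, 2], [−2, 5]], and M = P·diag(−1, −3)·P⁻¹.
Then M⁶ = P·diag(1, 729)·P⁻¹ = [[−5, 1458], [−2, 729]] · [[−1, 2], [−2, 5]] = [[−2911, 7280], [−1456, 3641]].

[[−2911, 7280], [−1456, 3641]]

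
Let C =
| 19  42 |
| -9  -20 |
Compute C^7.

[[775, 1806], [-387, -902]]

tr C = -1 and det C = -2, so the characteristic polynomial is λ² − (-1)λ + (-2) with roots 1 and -2.
Eigenvectors give P = [[7, -2], [-3, 1]] with P⁻¹ = [[1, 2], [3, 7]], and C = P·diag(1, -2)·P⁻¹.
Then C^7 = P·diag(1, -128)·P⁻¹ = [[7, 256], [-3, -128]] · [[1, 2], [3, 7]] = [[775, 1806], [-387, -902]].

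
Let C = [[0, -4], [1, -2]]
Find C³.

C² = [[-4, 8], [-2, 0]]
C³ = [[8, 0], [0, 8]]

[[8, 0], [0, 8]]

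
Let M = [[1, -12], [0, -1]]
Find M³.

M² = I (check: tr M = 0 and det M = -1), so M³ = M since 3 is odd.

[[1, -12], [0, -1]]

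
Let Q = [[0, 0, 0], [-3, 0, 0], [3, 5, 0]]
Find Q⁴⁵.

[[0, 0, 0], [0, 0, 0], [0, 0, 0]]

Q is strictly triangular, hence nilpotent: Q³ = 0, so Q⁴⁵ = 0.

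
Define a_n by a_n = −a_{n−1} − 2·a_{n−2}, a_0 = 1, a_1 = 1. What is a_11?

1

With companion matrix T = [[−1, −2], [1, 0]], [a_n, a_{n−1}]ᵀ = T·[a_{n−1}, a_{n−2}]ᵀ, so [a_11, a_10]ᵀ = T¹⁰·[a_1, a_0]ᵀ.
T¹⁰ = [[23, −22], [11, 34]], giving [a_11, a_10]ᵀ = [[1], [45]].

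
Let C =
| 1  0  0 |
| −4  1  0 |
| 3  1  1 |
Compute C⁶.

C = I + N where N = [[0, 0, 0], [−4, 0, 0], [3, 1, 0]] is strictly lower-triangular, so N³ = 0.
(I + N)⁶ = I + 6·N + 15·N² = [[1, 0, 0], [−24, 1, 0], [−42, 6, 1]].

[[1, 0, 0], [−24, 1, 0], [−42, 6, 1]]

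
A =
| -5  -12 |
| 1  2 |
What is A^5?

[[-125, -372], [31, 92]]

tr A = -3 and det A = 2, so the characteristic polynomial is λ² − (-3)λ + (2) with roots -2 and -1.
Eigenvectors give P = [[4, -3], [-1, 1]] with P⁻¹ = [[1, 3], [1, 4]], and A = P·diag(-2, -1)·P⁻¹.
Then A^5 = P·diag(-32, -1)·P⁻¹ = [[-128, 3], [32, -1]] · [[1, 3], [1, 4]] = [[-125, -372], [31, 92]].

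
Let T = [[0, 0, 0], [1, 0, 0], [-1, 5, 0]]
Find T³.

T is strictly triangular, hence nilpotent: T³ = 0, so T³ = 0.

[[0, 0, 0], [0, 0, 0], [0, 0, 0]]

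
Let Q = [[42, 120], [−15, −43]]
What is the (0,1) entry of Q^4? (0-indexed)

−1560

tr Q = −1 and det Q = −6, so the characteristic polynomial is λ² − (−1)λ + (−6) with roots 2 and −3.
Eigenvectors give P = [[3, 8], [−1, −3]] with P⁻¹ = [[3, 8], [−1, −3]], and Q = P·diag(2, −3)·P⁻¹.
Then Q^4 = P·diag(16, 81)·P⁻¹ = [[48, 648], [−16, −243]] · [[3, 8], [−1, −3]] = [[−504, −1560], [195, 601]].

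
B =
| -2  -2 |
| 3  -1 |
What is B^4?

[[-50, -42], [63, -29]]

B^2 = [[-2, 6], [-9, -5]]
B^3 = [[22, -2], [3, 23]]
B^4 = [[-50, -42], [63, -29]]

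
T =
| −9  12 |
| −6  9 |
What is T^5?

[[−729, 972], [−486, 729]]

tr T = 0 and det T = −9, so the characteristic polynomial is λ² − (0)λ + (−9) with roots −3 and 3.
Eigenvectors give P = [[2, 1], [1, 1]] with P⁻¹ = [[1, −1], [−1, 2]], and T = P·diag(−3, 3)·P⁻¹.
Then T^5 = P·diag(−243, 243)·P⁻¹ = [[−486, 243], [−243, 243]] · [[1, −1], [−1, 2]] = [[−729, 972], [−486, 729]].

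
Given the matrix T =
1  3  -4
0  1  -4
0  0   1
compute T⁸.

[[1, 24, -368], [0, 1, -32], [0, 0, 1]]

T = I + N where N = [[0, 3, -4], [0, 0, -4], [0, 0, 0]] is strictly upper-triangular, so N³ = 0.
(I + N)⁸ = I + 8·N + 28·N² = [[1, 24, -368], [0, 1, -32], [0, 0, 1]].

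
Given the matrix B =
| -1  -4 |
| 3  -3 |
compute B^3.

[[59, -4], [3, 57]]

B^2 = [[-11, 16], [-12, -3]]
B^3 = [[59, -4], [3, 57]]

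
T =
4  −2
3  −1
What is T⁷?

[[382, −254], [381, −253]]

tr T = 3 and det T = 2, so the characteristic polynomial is λ² − (3)λ + (2) with roots 1 and 2.
Eigenvectors give P = [[−2, 1], [−3, 1]] with P⁻¹ = [[1, −1], [3, −2]], and T = P·diag(1, 2)·P⁻¹.
Then T⁷ = P·diag(1, 128)·P⁻¹ = [[−2, 128], [−3, 128]] · [[1, −1], [3, −2]] = [[382, −254], [381, −253]].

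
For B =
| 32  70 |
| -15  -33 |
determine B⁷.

tr B = -1 and det B = -6, so the characteristic polynomial is λ² − (-1)λ + (-6) with roots 2 and -3.
Eigenvectors give P = [[-7, -2], [3, 1]] with P⁻¹ = [[-1, -2], [3, 7]], and B = P·diag(2, -3)·P⁻¹.
Then B⁷ = P·diag(128, -2187)·P⁻¹ = [[-896, 4374], [384, -2187]] · [[-1, -2], [3, 7]] = [[14018, 32410], [-6945, -16077]].

[[14018, 32410], [-6945, -16077]]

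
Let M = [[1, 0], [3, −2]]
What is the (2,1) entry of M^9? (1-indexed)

513

tr M = −1 and det M = −2, so the characteristic polynomial is λ² − (−1)λ + (−2) with roots 1 and −2.
Eigenvectors give P = [[1, 0], [1, −1]] with P⁻¹ = [[1, 0], [1, −1]], and M = P·diag(1, −2)·P⁻¹.
Then M^9 = P·diag(1, −512)·P⁻¹ = [[1, 0], [1, 512]] · [[1, 0], [1, −1]] = [[1, 0], [513, −512]].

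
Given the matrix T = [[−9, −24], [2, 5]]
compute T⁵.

tr T = −4 and det T = 3, so the characteristic polynomial is λ² − (−4)λ + (3) with roots −1 and −3.
Eigenvectors give P = [[−3, 4], [1, −1]] with P⁻¹ = [[1, 4], [1, 3]], and T = P·diag(−1, −3)·P⁻¹.
Then T⁵ = P·diag(−1, −243)·P⁻¹ = [[3, −972], [−1, 243]] · [[1, 4], [1, 3]] = [[−969, −2904], [242, 725]].

[[−969, −2904], [242, 725]]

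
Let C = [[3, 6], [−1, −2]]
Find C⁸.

[[3, 6], [−1, −2]]

C² = C (a projection; rank 1, trace 1), so C⁸ = C.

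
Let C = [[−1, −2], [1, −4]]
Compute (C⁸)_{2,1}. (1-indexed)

tr C = −5 and det C = 6, so the characteristic polynomial is λ² − (−5)λ + (6) with roots −2 and −3.
Eigenvectors give P = [[2, 1], [1, 1]] with P⁻¹ = [[1, −1], [−1, 2]], and C = P·diag(−2, −3)·P⁻¹.
Then C⁸ = P·diag(256, 6561)·P⁻¹ = [[512, 6561], [256, 6561]] · [[1, −1], [−1, 2]] = [[−6049, 12610], [−6305, 12866]].

−6305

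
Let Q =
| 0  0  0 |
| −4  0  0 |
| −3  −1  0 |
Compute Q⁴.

[[0, 0, 0], [0, 0, 0], [0, 0, 0]]

Q is strictly triangular, hence nilpotent: Q³ = 0, so Q⁴ = 0.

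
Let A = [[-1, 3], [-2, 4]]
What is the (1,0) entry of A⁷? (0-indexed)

tr A = 3 and det A = 2, so the characteristic polynomial is λ² − (3)λ + (2) with roots 1 and 2.
Eigenvectors give P = [[3, 1], [2, 1]] with P⁻¹ = [[1, -1], [-2, 3]], and A = P·diag(1, 2)·P⁻¹.
Then A⁷ = P·diag(1, 128)·P⁻¹ = [[3, 128], [2, 128]] · [[1, -1], [-2, 3]] = [[-253, 381], [-254, 382]].

-254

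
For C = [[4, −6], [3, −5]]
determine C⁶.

tr C = −1 and det C = −2, so the characteristic polynomial is λ² − (−1)λ + (−2) with roots −2 and 1.
Eigenvectors give P = [[1, −2], [1, −1]] with P⁻¹ = [[−1, 2], [−1, 1]], and C = P·diag(−2, 1)·P⁻¹.
Then C⁶ = P·diag(64, 1)·P⁻¹ = [[64, −2], [64, −1]] · [[−1, 2], [−1, 1]] = [[−62, 126], [−63, 127]].

[[−62, 126], [−63, 127]]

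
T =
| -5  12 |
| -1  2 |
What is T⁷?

[[-509, 1524], [-127, 380]]

tr T = -3 and det T = 2, so the characteristic polynomial is λ² − (-3)λ + (2) with roots -1 and -2.
Eigenvectors give P = [[-3, 4], [-1, 1]] with P⁻¹ = [[1, -4], [1, -3]], and T = P·diag(-1, -2)·P⁻¹.
Then T⁷ = P·diag(-1, -128)·P⁻¹ = [[3, -512], [1, -128]] · [[1, -4], [1, -3]] = [[-509, 1524], [-127, 380]].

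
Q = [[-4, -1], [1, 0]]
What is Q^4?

Q^2 = [[15, 4], [-4, -1]]
Q^3 = [[-56, -15], [15, 4]]
Q^4 = [[209, 56], [-56, -15]]

[[209, 56], [-56, -15]]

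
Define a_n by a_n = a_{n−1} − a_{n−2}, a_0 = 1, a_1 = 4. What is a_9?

With companion matrix B = [[1, −1], [1, 0]], [a_n, a_{n−1}]ᵀ = B·[a_{n−1}, a_{n−2}]ᵀ, so [a_9, a_8]ᵀ = B^8·[a_1, a_0]ᵀ.
B^8 = [[0, −1], [1, −1]], giving [a_9, a_8]ᵀ = [[−1], [3]].

−1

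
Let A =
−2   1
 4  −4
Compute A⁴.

A² = [[8, −6], [−24, 20]]
A³ = [[−40, 32], [128, −104]]
A⁴ = [[208, −168], [−672, 544]]

[[208, −168], [−672, 544]]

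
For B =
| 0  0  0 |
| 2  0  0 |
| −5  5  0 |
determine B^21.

[[0, 0, 0], [0, 0, 0], [0, 0, 0]]

B is strictly triangular, hence nilpotent: B^3 = 0, so B^21 = 0.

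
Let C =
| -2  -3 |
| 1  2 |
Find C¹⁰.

C² = I (check: tr C = 0 and det C = -1), so C¹⁰ = I since 10 is even.

[[1, 0], [0, 1]]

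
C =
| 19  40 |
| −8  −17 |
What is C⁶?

[[3641, 7280], [−1456, −2911]]

tr C = 2 and det C = −3, so the characteristic polynomial is λ² − (2)λ + (−3) with roots 3 and −1.
Eigenvectors give P = [[5, −2], [−2, 1]] with P⁻¹ = [[1, 2], [2, 5]], and C = P·diag(3, −1)·P⁻¹.
Then C⁶ = P·diag(729, 1)·P⁻¹ = [[3645, −2], [−1458, 1]] · [[1, 2], [2, 5]] = [[3641, 7280], [−1456, −2911]].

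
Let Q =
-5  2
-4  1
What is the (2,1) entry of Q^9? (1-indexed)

tr Q = -4 and det Q = 3, so the characteristic polynomial is λ² − (-4)λ + (3) with roots -3 and -1.
Eigenvectors give P = [[1, -1], [1, -2]] with P⁻¹ = [[2, -1], [1, -1]], and Q = P·diag(-3, -1)·P⁻¹.
Then Q^9 = P·diag(-19683, -1)·P⁻¹ = [[-19683, 1], [-19683, 2]] · [[2, -1], [1, -1]] = [[-39365, 19682], [-39364, 19681]].

-39364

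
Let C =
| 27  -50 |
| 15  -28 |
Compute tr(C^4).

97

tr C = -1 and det C = -6, so the characteristic polynomial is λ² − (-1)λ + (-6) with roots -3 and 2.
Eigenvectors give P = [[5, 2], [3, 1]] with P⁻¹ = [[-1, 2], [3, -5]], and C = P·diag(-3, 2)·P⁻¹.
Then C^4 = P·diag(81, 16)·P⁻¹ = [[405, 32], [243, 16]] · [[-1, 2], [3, -5]] = [[-309, 650], [-195, 406]].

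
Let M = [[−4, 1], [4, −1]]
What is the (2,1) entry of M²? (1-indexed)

−20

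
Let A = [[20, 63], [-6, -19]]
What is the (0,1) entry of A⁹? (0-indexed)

10773

tr A = 1 and det A = -2, so the characteristic polynomial is λ² − (1)λ + (-2) with roots -1 and 2.
Eigenvectors give P = [[3, -7], [-1, 2]] with P⁻¹ = [[-2, -7], [-1, -3]], and A = P·diag(-1, 2)·P⁻¹.
Then A⁹ = P·diag(-1, 512)·P⁻¹ = [[-3, -3584], [1, 1024]] · [[-2, -7], [-1, -3]] = [[3590, 10773], [-1026, -3079]].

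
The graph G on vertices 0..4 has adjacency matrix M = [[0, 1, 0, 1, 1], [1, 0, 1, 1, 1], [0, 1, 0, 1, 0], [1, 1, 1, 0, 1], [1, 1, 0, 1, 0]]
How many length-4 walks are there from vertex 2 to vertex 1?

The number of length-4 walks from vertex 2 to vertex 1 is entry (2,1) of M^4, where M is the adjacency matrix.
M^2 = [[3, 2, 2, 2, 2], [2, 4, 1, 3, 2], [2, 1, 2, 1, 2], [2, 3, 1, 4, 2], [2, 2, 2, 2, 3]]
M^3 = [[6, 9, 4, 9, 7], [9, 8, 7, 9, 9], [4, 7, 2, 7, 4], [9, 9, 7, 8, 9], [7, 9, 4, 9, 6]]
M^4 = [[25, 26, 18, 26, 24], [26, 34, 17, 33, 26], [18, 17, 14, 17, 18], [26, 33, 17, 34, 26], [24, 26, 18, 26, 25]]

17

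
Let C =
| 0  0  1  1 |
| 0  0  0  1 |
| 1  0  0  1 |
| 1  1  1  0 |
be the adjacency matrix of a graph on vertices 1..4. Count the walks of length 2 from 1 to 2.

The number of length-2 walks from vertex 1 to vertex 2 is entry (1,2) of C^2, where C is the adjacency matrix.
C^2 = [[2, 1, 1, 1], [1, 1, 1, 0], [1, 1, 2, 1], [1, 0, 1, 3]]

1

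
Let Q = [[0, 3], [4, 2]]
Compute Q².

[[12, 6], [8, 16]]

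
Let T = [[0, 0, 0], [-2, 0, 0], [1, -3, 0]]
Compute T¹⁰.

T is strictly triangular, hence nilpotent: T³ = 0, so T¹⁰ = 0.

[[0, 0, 0], [0, 0, 0], [0, 0, 0]]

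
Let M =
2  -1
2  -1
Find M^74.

M² = M (a projection; rank 1, trace 1), so M^74 = M.

[[2, -1], [2, -1]]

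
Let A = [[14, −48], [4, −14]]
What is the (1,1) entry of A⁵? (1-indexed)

224

tr A = 0 and det A = −4, so the characteristic polynomial is λ² − (0)λ + (−4) with roots 2 and −2.
Eigenvectors give P = [[4, 3], [1, 1]] with P⁻¹ = [[1, −3], [−1, 4]], and A = P·diag(2, −2)·P⁻¹.
Then A⁵ = P·diag(32, −32)·P⁻¹ = [[128, −96], [32, −32]] · [[1, −3], [−1, 4]] = [[224, −768], [64, −224]].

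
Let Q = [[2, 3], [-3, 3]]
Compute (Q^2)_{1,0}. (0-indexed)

-15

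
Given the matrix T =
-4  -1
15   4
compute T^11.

[[-4, -1], [15, 4]]

T² = I (check: tr T = 0 and det T = -1), so T^11 = T since 11 is odd.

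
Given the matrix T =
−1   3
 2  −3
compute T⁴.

T² = [[7, −12], [−8, 15]]
T³ = [[−31, 57], [38, −69]]
T⁴ = [[145, −264], [−176, 321]]

[[145, −264], [−176, 321]]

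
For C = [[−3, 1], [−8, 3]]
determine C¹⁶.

C² = I (check: tr C = 0 and det C = −1), so C¹⁶ = I since 16 is even.

[[1, 0], [0, 1]]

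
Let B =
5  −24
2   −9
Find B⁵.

tr B = −4 and det B = 3, so the characteristic polynomial is λ² − (−4)λ + (3) with roots −3 and −1.
Eigenvectors give P = [[−3, −4], [−1, −1]] with P⁻¹ = [[1, −4], [−1, 3]], and B = P·diag(−3, −1)·P⁻¹.
Then B⁵ = P·diag(−243, −1)·P⁻¹ = [[729, 4], [243, 1]] · [[1, −4], [−1, 3]] = [[725, −2904], [242, −969]].

[[725, −2904], [242, −969]]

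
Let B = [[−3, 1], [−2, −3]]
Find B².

[[7, −6], [12, 7]]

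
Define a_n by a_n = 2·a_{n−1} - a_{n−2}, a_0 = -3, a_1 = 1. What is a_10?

37

With companion matrix Q = [[2, -1], [1, 0]], [a_n, a_{n−1}]ᵀ = Q·[a_{n−1}, a_{n−2}]ᵀ, so [a_10, a_9]ᵀ = Q⁹·[a_1, a_0]ᵀ.
Q⁹ = [[10, -9], [9, -8]], giving [a_10, a_9]ᵀ = [[37], [33]].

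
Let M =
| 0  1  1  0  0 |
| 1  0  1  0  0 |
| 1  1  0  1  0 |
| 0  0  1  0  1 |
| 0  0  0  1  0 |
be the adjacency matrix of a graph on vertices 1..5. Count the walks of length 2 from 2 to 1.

The number of length-2 walks from vertex 2 to vertex 1 is entry (2,1) of M², where M is the adjacency matrix.
M² = [[2, 1, 1, 1, 0], [1, 2, 1, 1, 0], [1, 1, 3, 0, 1], [1, 1, 0, 2, 0], [0, 0, 1, 0, 1]]

1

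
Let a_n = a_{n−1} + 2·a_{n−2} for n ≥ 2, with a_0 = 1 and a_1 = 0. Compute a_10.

With companion matrix C = [[1, 2], [1, 0]], [a_n, a_{n−1}]ᵀ = C·[a_{n−1}, a_{n−2}]ᵀ, so [a_10, a_9]ᵀ = C^9·[a_1, a_0]ᵀ.
C^9 = [[341, 342], [171, 170]], giving [a_10, a_9]ᵀ = [[342], [170]].

342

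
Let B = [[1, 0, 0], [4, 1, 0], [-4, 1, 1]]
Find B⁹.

B = I + N where N = [[0, 0, 0], [4, 0, 0], [-4, 1, 0]] is strictly lower-triangular, so N³ = 0.
(I + N)⁹ = I + 9·N + 36·N² = [[1, 0, 0], [36, 1, 0], [108, 9, 1]].

[[1, 0, 0], [36, 1, 0], [108, 9, 1]]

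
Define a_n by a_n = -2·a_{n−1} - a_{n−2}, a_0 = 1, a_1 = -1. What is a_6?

1

With companion matrix M = [[-2, -1], [1, 0]], [a_n, a_{n−1}]ᵀ = M·[a_{n−1}, a_{n−2}]ᵀ, so [a_6, a_5]ᵀ = M^5·[a_1, a_0]ᵀ.
M^5 = [[-6, -5], [5, 4]], giving [a_6, a_5]ᵀ = [[1], [-1]].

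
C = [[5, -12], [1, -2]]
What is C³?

tr C = 3 and det C = 2, so the characteristic polynomial is λ² − (3)λ + (2) with roots 2 and 1.
Eigenvectors give P = [[4, -3], [1, -1]] with P⁻¹ = [[1, -3], [1, -4]], and C = P·diag(2, 1)·P⁻¹.
Then C³ = P·diag(8, 1)·P⁻¹ = [[32, -3], [8, -1]] · [[1, -3], [1, -4]] = [[29, -84], [7, -20]].

[[29, -84], [7, -20]]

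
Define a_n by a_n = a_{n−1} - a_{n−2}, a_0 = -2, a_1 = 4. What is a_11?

With companion matrix C = [[1, -1], [1, 0]], [a_n, a_{n−1}]ᵀ = C·[a_{n−1}, a_{n−2}]ᵀ, so [a_11, a_10]ᵀ = C^10·[a_1, a_0]ᵀ.
C^10 = [[-1, 1], [-1, 0]], giving [a_11, a_10]ᵀ = [[-6], [-4]].

-6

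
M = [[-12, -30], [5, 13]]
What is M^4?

tr M = 1 and det M = -6, so the characteristic polynomial is λ² − (1)λ + (-6) with roots 3 and -2.
Eigenvectors give P = [[2, 3], [-1, -1]] with P⁻¹ = [[-1, -3], [1, 2]], and M = P·diag(3, -2)·P⁻¹.
Then M^4 = P·diag(81, 16)·P⁻¹ = [[162, 48], [-81, -16]] · [[-1, -3], [1, 2]] = [[-114, -390], [65, 211]].

[[-114, -390], [65, 211]]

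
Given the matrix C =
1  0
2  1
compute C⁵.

C = I + N where N = [[0, 0], [2, 0]] is strictly lower-triangular, so N² = 0.
(I + N)⁵ = I + 5·N = [[1, 0], [10, 1]].

[[1, 0], [10, 1]]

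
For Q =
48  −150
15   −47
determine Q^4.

tr Q = 1 and det Q = −6, so the characteristic polynomial is λ² − (1)λ + (−6) with roots −2 and 3.
Eigenvectors give P = [[3, 10], [1, 3]] with P⁻¹ = [[−3, 10], [1, −3]], and Q = P·diag(−2, 3)·P⁻¹.
Then Q^4 = P·diag(16, 81)·P⁻¹ = [[48, 810], [16, 243]] · [[−3, 10], [1, −3]] = [[666, −1950], [195, −569]].

[[666, −1950], [195, −569]]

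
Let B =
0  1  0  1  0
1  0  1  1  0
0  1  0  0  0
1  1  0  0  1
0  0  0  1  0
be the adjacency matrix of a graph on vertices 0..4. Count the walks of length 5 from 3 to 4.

The number of length-5 walks from vertex 3 to vertex 4 is entry (3,4) of B⁵, where B is the adjacency matrix.
B² = [[2, 1, 1, 1, 1], [1, 3, 0, 1, 1], [1, 0, 1, 1, 0], [1, 1, 1, 3, 0], [1, 1, 0, 0, 1]]
B³ = [[2, 4, 1, 4, 1], [4, 2, 3, 5, 1], [1, 3, 0, 1, 1], [4, 5, 1, 2, 3], [1, 1, 1, 3, 0]]
B⁴ = [[8, 7, 4, 7, 4], [7, 12, 2, 7, 5], [4, 2, 3, 5, 1], [7, 7, 5, 12, 2], [4, 5, 1, 2, 3]]
B⁵ = [[14, 19, 7, 19, 7], [19, 16, 12, 24, 7], [7, 12, 2, 7, 5], [19, 24, 7, 16, 12], [7, 7, 5, 12, 2]]

12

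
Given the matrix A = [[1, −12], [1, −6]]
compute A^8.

tr A = −5 and det A = 6, so the characteristic polynomial is λ² − (−5)λ + (6) with roots −3 and −2.
Eigenvectors give P = [[3, −4], [1, −1]] with P⁻¹ = [[−1, 4], [−1, 3]], and A = P·diag(−3, −2)·P⁻¹.
Then A^8 = P·diag(6561, 256)·P⁻¹ = [[19683, −1024], [6561, −256]] · [[−1, 4], [−1, 3]] = [[−18659, 75660], [−6305, 25476]].

[[−18659, 75660], [−6305, 25476]]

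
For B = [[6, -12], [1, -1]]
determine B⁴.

[[276, -780], [65, -179]]

tr B = 5 and det B = 6, so the characteristic polynomial is λ² − (5)λ + (6) with roots 3 and 2.
Eigenvectors give P = [[4, 3], [1, 1]] with P⁻¹ = [[1, -3], [-1, 4]], and B = P·diag(3, 2)·P⁻¹.
Then B⁴ = P·diag(81, 16)·P⁻¹ = [[324, 48], [81, 16]] · [[1, -3], [-1, 4]] = [[276, -780], [65, -179]].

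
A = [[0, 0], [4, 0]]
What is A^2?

[[0, 0], [0, 0]]

A is strictly triangular, hence nilpotent: A^2 = 0, so A^2 = 0.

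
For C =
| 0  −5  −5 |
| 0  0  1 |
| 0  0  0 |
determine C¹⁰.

[[0, 0, 0], [0, 0, 0], [0, 0, 0]]

C is strictly triangular, hence nilpotent: C³ = 0, so C¹⁰ = 0.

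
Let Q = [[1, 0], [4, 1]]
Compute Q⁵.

Q = I + N where N = [[0, 0], [4, 0]] is strictly lower-triangular, so N² = 0.
(I + N)⁵ = I + 5·N = [[1, 0], [20, 1]].

[[1, 0], [20, 1]]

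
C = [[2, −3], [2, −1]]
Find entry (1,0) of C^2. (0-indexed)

2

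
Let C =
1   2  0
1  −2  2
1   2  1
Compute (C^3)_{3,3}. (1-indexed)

C^2 = [[3, −2, 4], [1, 10, −2], [4, 0, 5]]
C^3 = [[5, 18, 0], [9, −22, 18], [9, 18, 5]]

5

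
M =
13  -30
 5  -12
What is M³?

tr M = 1 and det M = -6, so the characteristic polynomial is λ² − (1)λ + (-6) with roots 3 and -2.
Eigenvectors give P = [[3, 2], [1, 1]] with P⁻¹ = [[1, -2], [-1, 3]], and M = P·diag(3, -2)·P⁻¹.
Then M³ = P·diag(27, -8)·P⁻¹ = [[81, -16], [27, -8]] · [[1, -2], [-1, 3]] = [[97, -210], [35, -78]].

[[97, -210], [35, -78]]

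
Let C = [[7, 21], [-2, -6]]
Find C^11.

[[7, 21], [-2, -6]]

C² = C (a projection; rank 1, trace 1), so C^11 = C.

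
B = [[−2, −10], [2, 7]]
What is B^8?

[[−24964, −63050], [12610, 31781]]

tr B = 5 and det B = 6, so the characteristic polynomial is λ² − (5)λ + (6) with roots 3 and 2.
Eigenvectors give P = [[−2, 5], [1, −2]] with P⁻¹ = [[2, 5], [1, 2]], and B = P·diag(3, 2)·P⁻¹.
Then B^8 = P·diag(6561, 256)·P⁻¹ = [[−13122, 1280], [6561, −512]] · [[2, 5], [1, 2]] = [[−24964, −63050], [12610, 31781]].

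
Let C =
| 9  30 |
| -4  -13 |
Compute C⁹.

tr C = -4 and det C = 3, so the characteristic polynomial is λ² − (-4)λ + (3) with roots -1 and -3.
Eigenvectors give P = [[3, 5], [-1, -2]] with P⁻¹ = [[2, 5], [-1, -3]], and C = P·diag(-1, -3)·P⁻¹.
Then C⁹ = P·diag(-1, -19683)·P⁻¹ = [[-3, -98415], [1, 39366]] · [[2, 5], [-1, -3]] = [[98409, 295230], [-39364, -118093]].

[[98409, 295230], [-39364, -118093]]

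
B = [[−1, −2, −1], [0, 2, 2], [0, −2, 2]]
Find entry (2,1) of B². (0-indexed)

−8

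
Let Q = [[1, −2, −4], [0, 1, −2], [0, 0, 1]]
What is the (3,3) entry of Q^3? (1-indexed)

1

Q = I + N where N = [[0, −2, −4], [0, 0, −2], [0, 0, 0]] is strictly upper-triangular, so N^3 = 0.
(I + N)^3 = I + 3·N + 3·N^2 = [[1, −6, 0], [0, 1, −6], [0, 0, 1]].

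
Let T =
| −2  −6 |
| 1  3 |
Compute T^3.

[[−2, −6], [1, 3]]

T² = T (a projection; rank 1, trace 1), so T^3 = T.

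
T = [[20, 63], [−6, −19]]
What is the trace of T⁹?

511

tr T = 1 and det T = −2, so the characteristic polynomial is λ² − (1)λ + (−2) with roots 2 and −1.
Eigenvectors give P = [[7, −3], [−2, 1]] with P⁻¹ = [[1, 3], [2, 7]], and T = P·diag(2, −1)·P⁻¹.
Then T⁹ = P·diag(512, −1)·P⁻¹ = [[3584, 3], [−1024, −1]] · [[1, 3], [2, 7]] = [[3590, 10773], [−1026, −3079]].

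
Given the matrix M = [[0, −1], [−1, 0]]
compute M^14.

M² = I (check: tr M = 0 and det M = −1), so M^14 = I since 14 is even.

[[1, 0], [0, 1]]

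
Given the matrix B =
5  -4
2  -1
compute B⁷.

[[4373, -4372], [2186, -2185]]

tr B = 4 and det B = 3, so the characteristic polynomial is λ² − (4)λ + (3) with roots 1 and 3.
Eigenvectors give P = [[1, 2], [1, 1]] with P⁻¹ = [[-1, 2], [1, -1]], and B = P·diag(1, 3)·P⁻¹.
Then B⁷ = P·diag(1, 2187)·P⁻¹ = [[1, 4374], [1, 2187]] · [[-1, 2], [1, -1]] = [[4373, -4372], [2186, -2185]].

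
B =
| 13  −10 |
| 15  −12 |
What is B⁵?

tr B = 1 and det B = −6, so the characteristic polynomial is λ² − (1)λ + (−6) with roots 3 and −2.
Eigenvectors give P = [[1, −2], [1, −3]] with P⁻¹ = [[3, −2], [1, −1]], and B = P·diag(3, −2)·P⁻¹.
Then B⁵ = P·diag(243, −32)·P⁻¹ = [[243, 64], [243, 96]] · [[3, −2], [1, −1]] = [[793, −550], [825, −582]].

[[793, −550], [825, −582]]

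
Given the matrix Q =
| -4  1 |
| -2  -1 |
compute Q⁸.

tr Q = -5 and det Q = 6, so the characteristic polynomial is λ² − (-5)λ + (6) with roots -3 and -2.
Eigenvectors give P = [[1, -1], [1, -2]] with P⁻¹ = [[2, -1], [1, -1]], and Q = P·diag(-3, -2)·P⁻¹.
Then Q⁸ = P·diag(6561, 256)·P⁻¹ = [[6561, -256], [6561, -512]] · [[2, -1], [1, -1]] = [[12866, -6305], [12610, -6049]].

[[12866, -6305], [12610, -6049]]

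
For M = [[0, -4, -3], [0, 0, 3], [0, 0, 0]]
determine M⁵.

[[0, 0, 0], [0, 0, 0], [0, 0, 0]]

M is strictly triangular, hence nilpotent: M³ = 0, so M⁵ = 0.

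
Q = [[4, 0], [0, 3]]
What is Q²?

[[16, 0], [0, 9]]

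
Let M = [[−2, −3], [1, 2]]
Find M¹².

[[1, 0], [0, 1]]

M² = I (check: tr M = 0 and det M = −1), so M¹² = I since 12 is even.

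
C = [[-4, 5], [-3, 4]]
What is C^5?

C² = I (check: tr C = 0 and det C = -1), so C^5 = C since 5 is odd.

[[-4, 5], [-3, 4]]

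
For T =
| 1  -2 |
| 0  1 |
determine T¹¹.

T = I + N where N = [[0, -2], [0, 0]] is strictly upper-triangular, so N² = 0.
(I + N)¹¹ = I + 11·N = [[1, -22], [0, 1]].

[[1, -22], [0, 1]]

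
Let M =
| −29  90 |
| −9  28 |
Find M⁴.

tr M = −1 and det M = −2, so the characteristic polynomial is λ² − (−1)λ + (−2) with roots 1 and −2.
Eigenvectors give P = [[−3, 10], [−1, 3]] with P⁻¹ = [[3, −10], [1, −3]], and M = P·diag(1, −2)·P⁻¹.
Then M⁴ = P·diag(1, 16)·P⁻¹ = [[−3, 160], [−1, 48]] · [[3, −10], [1, −3]] = [[151, −450], [45, −134]].

[[151, −450], [45, −134]]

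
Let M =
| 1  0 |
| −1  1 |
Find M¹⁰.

M = I + N where N = [[0, 0], [−1, 0]] is strictly lower-triangular, so N² = 0.
(I + N)¹⁰ = I + 10·N = [[1, 0], [−10, 1]].

[[1, 0], [−10, 1]]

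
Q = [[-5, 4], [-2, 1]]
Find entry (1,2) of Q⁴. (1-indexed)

-160

tr Q = -4 and det Q = 3, so the characteristic polynomial is λ² − (-4)λ + (3) with roots -3 and -1.
Eigenvectors give P = [[2, 1], [1, 1]] with P⁻¹ = [[1, -1], [-1, 2]], and Q = P·diag(-3, -1)·P⁻¹.
Then Q⁴ = P·diag(81, 1)·P⁻¹ = [[162, 1], [81, 1]] · [[1, -1], [-1, 2]] = [[161, -160], [80, -79]].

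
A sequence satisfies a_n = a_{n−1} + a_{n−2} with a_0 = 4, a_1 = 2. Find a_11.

With companion matrix C = [[1, 1], [1, 0]], [a_n, a_{n−1}]ᵀ = C·[a_{n−1}, a_{n−2}]ᵀ, so [a_11, a_10]ᵀ = C¹⁰·[a_1, a_0]ᵀ.
C¹⁰ = [[89, 55], [55, 34]], giving [a_11, a_10]ᵀ = [[398], [246]].

398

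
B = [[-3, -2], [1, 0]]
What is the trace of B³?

tr B = -3 and det B = 2, so the characteristic polynomial is λ² − (-3)λ + (2) with roots -1 and -2.
Eigenvectors give P = [[1, -2], [-1, 1]] with P⁻¹ = [[-1, -2], [-1, -1]], and B = P·diag(-1, -2)·P⁻¹.
Then B³ = P·diag(-1, -8)·P⁻¹ = [[-1, 16], [1, -8]] · [[-1, -2], [-1, -1]] = [[-15, -14], [7, 6]].

-9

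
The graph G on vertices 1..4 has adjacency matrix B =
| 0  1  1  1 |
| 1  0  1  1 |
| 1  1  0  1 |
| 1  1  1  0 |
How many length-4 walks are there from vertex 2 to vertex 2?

21

The number of length-4 walks from vertex 2 to vertex 2 is entry (2,2) of B⁴, where B is the adjacency matrix.
B² = [[3, 2, 2, 2], [2, 3, 2, 2], [2, 2, 3, 2], [2, 2, 2, 3]]
B³ = [[6, 7, 7, 7], [7, 6, 7, 7], [7, 7, 6, 7], [7, 7, 7, 6]]
B⁴ = [[21, 20, 20, 20], [20, 21, 20, 20], [20, 20, 21, 20], [20, 20, 20, 21]]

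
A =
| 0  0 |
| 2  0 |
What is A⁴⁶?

[[0, 0], [0, 0]]

A is strictly triangular, hence nilpotent: A² = 0, so A⁴⁶ = 0.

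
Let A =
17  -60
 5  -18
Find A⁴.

tr A = -1 and det A = -6, so the characteristic polynomial is λ² − (-1)λ + (-6) with roots -3 and 2.
Eigenvectors give P = [[3, 4], [1, 1]] with P⁻¹ = [[-1, 4], [1, -3]], and A = P·diag(-3, 2)·P⁻¹.
Then A⁴ = P·diag(81, 16)·P⁻¹ = [[243, 64], [81, 16]] · [[-1, 4], [1, -3]] = [[-179, 780], [-65, 276]].

[[-179, 780], [-65, 276]]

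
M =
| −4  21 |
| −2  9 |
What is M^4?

[[−374, 1365], [−130, 471]]

tr M = 5 and det M = 6, so the characteristic polynomial is λ² − (5)λ + (6) with roots 3 and 2.
Eigenvectors give P = [[3, 7], [1, 2]] with P⁻¹ = [[−2, 7], [1, −3]], and M = P·diag(3, 2)·P⁻¹.
Then M^4 = P·diag(81, 16)·P⁻¹ = [[243, 112], [81, 32]] · [[−2, 7], [1, −3]] = [[−374, 1365], [−130, 471]].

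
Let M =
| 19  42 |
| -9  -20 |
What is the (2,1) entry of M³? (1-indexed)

-27

tr M = -1 and det M = -2, so the characteristic polynomial is λ² − (-1)λ + (-2) with roots -2 and 1.
Eigenvectors give P = [[-2, -7], [1, 3]] with P⁻¹ = [[3, 7], [-1, -2]], and M = P·diag(-2, 1)·P⁻¹.
Then M³ = P·diag(-8, 1)·P⁻¹ = [[16, -7], [-8, 3]] · [[3, 7], [-1, -2]] = [[55, 126], [-27, -62]].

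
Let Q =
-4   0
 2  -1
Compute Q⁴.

Q² = [[16, 0], [-10, 1]]
Q³ = [[-64, 0], [42, -1]]
Q⁴ = [[256, 0], [-170, 1]]

[[256, 0], [-170, 1]]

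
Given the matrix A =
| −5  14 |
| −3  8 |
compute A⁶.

tr A = 3 and det A = 2, so the characteristic polynomial is λ² − (3)λ + (2) with roots 1 and 2.
Eigenvectors give P = [[7, 2], [3, 1]] with P⁻¹ = [[1, −2], [−3, 7]], and A = P·diag(1, 2)·P⁻¹.
Then A⁶ = P·diag(1, 64)·P⁻¹ = [[7, 128], [3, 64]] · [[1, −2], [−3, 7]] = [[−377, 882], [−189, 442]].

[[−377, 882], [−189, 442]]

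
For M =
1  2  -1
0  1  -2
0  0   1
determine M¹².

[[1, 24, -276], [0, 1, -24], [0, 0, 1]]

M = I + N where N = [[0, 2, -1], [0, 0, -2], [0, 0, 0]] is strictly upper-triangular, so N³ = 0.
(I + N)¹² = I + 12·N + 66·N² = [[1, 24, -276], [0, 1, -24], [0, 0, 1]].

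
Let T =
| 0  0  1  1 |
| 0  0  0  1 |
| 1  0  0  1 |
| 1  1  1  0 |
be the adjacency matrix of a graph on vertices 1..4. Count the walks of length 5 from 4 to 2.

11

The number of length-5 walks from vertex 4 to vertex 2 is entry (4,2) of T⁵, where T is the adjacency matrix.
T² = [[2, 1, 1, 1], [1, 1, 1, 0], [1, 1, 2, 1], [1, 0, 1, 3]]
T³ = [[2, 1, 3, 4], [1, 0, 1, 3], [3, 1, 2, 4], [4, 3, 4, 2]]
T⁴ = [[7, 4, 6, 6], [4, 3, 4, 2], [6, 4, 7, 6], [6, 2, 6, 11]]
T⁵ = [[12, 6, 13, 17], [6, 2, 6, 11], [13, 6, 12, 17], [17, 11, 17, 14]]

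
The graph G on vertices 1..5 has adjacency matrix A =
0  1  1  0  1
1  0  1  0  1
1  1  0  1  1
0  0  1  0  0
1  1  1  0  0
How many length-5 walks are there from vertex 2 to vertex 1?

The number of length-5 walks from vertex 2 to vertex 1 is entry (2,1) of A⁵, where A is the adjacency matrix.
A² = [[3, 2, 2, 1, 2], [2, 3, 2, 1, 2], [2, 2, 4, 0, 2], [1, 1, 0, 1, 1], [2, 2, 2, 1, 3]]
A³ = [[6, 7, 8, 2, 7], [7, 6, 8, 2, 7], [8, 8, 6, 4, 8], [2, 2, 4, 0, 2], [7, 7, 8, 2, 6]]
A⁴ = [[22, 21, 22, 8, 21], [21, 22, 22, 8, 21], [22, 22, 28, 6, 22], [8, 8, 6, 4, 8], [21, 21, 22, 8, 22]]
A⁵ = [[64, 65, 72, 22, 65], [65, 64, 72, 22, 65], [72, 72, 72, 28, 72], [22, 22, 28, 6, 22], [65, 65, 72, 22, 64]]

65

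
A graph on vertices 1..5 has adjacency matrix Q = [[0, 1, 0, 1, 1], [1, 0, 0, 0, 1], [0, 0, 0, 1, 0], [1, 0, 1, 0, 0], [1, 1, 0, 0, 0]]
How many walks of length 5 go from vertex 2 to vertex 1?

18

The number of length-5 walks from vertex 2 to vertex 1 is entry (2,1) of Q⁵, where Q is the adjacency matrix.
Q² = [[3, 1, 1, 0, 1], [1, 2, 0, 1, 1], [1, 0, 1, 0, 0], [0, 1, 0, 2, 1], [1, 1, 0, 1, 2]]
Q³ = [[2, 4, 0, 4, 4], [4, 2, 1, 1, 3], [0, 1, 0, 2, 1], [4, 1, 2, 0, 1], [4, 3, 1, 1, 2]]
Q⁴ = [[12, 6, 4, 2, 6], [6, 7, 1, 5, 6], [4, 1, 2, 0, 1], [2, 5, 0, 6, 5], [6, 6, 1, 5, 7]]
Q⁵ = [[14, 18, 2, 16, 18], [18, 12, 5, 7, 13], [2, 5, 0, 6, 5], [16, 7, 6, 2, 7], [18, 13, 5, 7, 12]]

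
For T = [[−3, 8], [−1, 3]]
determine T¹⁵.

T² = I (check: tr T = 0 and det T = −1), so T¹⁵ = T since 15 is odd.

[[−3, 8], [−1, 3]]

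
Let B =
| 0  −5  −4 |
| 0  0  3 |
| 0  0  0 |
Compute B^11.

[[0, 0, 0], [0, 0, 0], [0, 0, 0]]

B is strictly triangular, hence nilpotent: B^3 = 0, so B^11 = 0.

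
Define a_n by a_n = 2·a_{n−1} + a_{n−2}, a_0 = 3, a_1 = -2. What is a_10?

-1801

With companion matrix A = [[2, 1], [1, 0]], [a_n, a_{n−1}]ᵀ = A·[a_{n−1}, a_{n−2}]ᵀ, so [a_10, a_9]ᵀ = A⁹·[a_1, a_0]ᵀ.
A⁹ = [[2378, 985], [985, 408]], giving [a_10, a_9]ᵀ = [[-1801], [-746]].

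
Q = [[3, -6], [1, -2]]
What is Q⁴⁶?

Q² = Q (a projection; rank 1, trace 1), so Q⁴⁶ = Q.

[[3, -6], [1, -2]]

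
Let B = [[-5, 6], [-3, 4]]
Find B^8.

[[511, -510], [255, -254]]

tr B = -1 and det B = -2, so the characteristic polynomial is λ² − (-1)λ + (-2) with roots -2 and 1.
Eigenvectors give P = [[2, 1], [1, 1]] with P⁻¹ = [[1, -1], [-1, 2]], and B = P·diag(-2, 1)·P⁻¹.
Then B^8 = P·diag(256, 1)·P⁻¹ = [[512, 1], [256, 1]] · [[1, -1], [-1, 2]] = [[511, -510], [255, -254]].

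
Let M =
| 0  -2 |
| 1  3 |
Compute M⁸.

tr M = 3 and det M = 2, so the characteristic polynomial is λ² − (3)λ + (2) with roots 1 and 2.
Eigenvectors give P = [[2, -1], [-1, 1]] with P⁻¹ = [[1, 1], [1, 2]], and M = P·diag(1, 2)·P⁻¹.
Then M⁸ = P·diag(1, 256)·P⁻¹ = [[2, -256], [-1, 256]] · [[1, 1], [1, 2]] = [[-254, -510], [255, 511]].

[[-254, -510], [255, 511]]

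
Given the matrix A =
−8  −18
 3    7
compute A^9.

[[−1538, −3078], [513, 1027]]

tr A = −1 and det A = −2, so the characteristic polynomial is λ² − (−1)λ + (−2) with roots 1 and −2.
Eigenvectors give P = [[2, 3], [−1, −1]] with P⁻¹ = [[−1, −3], [1, 2]], and A = P·diag(1, −2)·P⁻¹.
Then A^9 = P·diag(1, −512)·P⁻¹ = [[2, −1536], [−1, 512]] · [[−1, −3], [1, 2]] = [[−1538, −3078], [513, 1027]].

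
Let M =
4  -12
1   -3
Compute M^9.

M² = M (a projection; rank 1, trace 1), so M^9 = M.

[[4, -12], [1, -3]]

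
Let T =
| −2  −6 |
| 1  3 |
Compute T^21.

[[−2, −6], [1, 3]]

T² = T (a projection; rank 1, trace 1), so T^21 = T.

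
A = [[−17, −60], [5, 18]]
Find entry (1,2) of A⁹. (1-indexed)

tr A = 1 and det A = −6, so the characteristic polynomial is λ² − (1)λ + (−6) with roots 3 and −2.
Eigenvectors give P = [[−3, 4], [1, −1]] with P⁻¹ = [[1, 4], [1, 3]], and A = P·diag(3, −2)·P⁻¹.
Then A⁹ = P·diag(19683, −512)·P⁻¹ = [[−59049, −2048], [19683, 512]] · [[1, 4], [1, 3]] = [[−61097, −242340], [20195, 80268]].

−242340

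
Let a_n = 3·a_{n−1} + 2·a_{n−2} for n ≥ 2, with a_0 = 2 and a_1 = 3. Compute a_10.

328393

With companion matrix A = [[3, 2], [1, 0]], [a_n, a_{n−1}]ᵀ = A·[a_{n−1}, a_{n−2}]ᵀ, so [a_10, a_9]ᵀ = A⁹·[a_1, a_0]ᵀ.
A⁹ = [[79647, 44726], [22363, 12558]], giving [a_10, a_9]ᵀ = [[328393], [92205]].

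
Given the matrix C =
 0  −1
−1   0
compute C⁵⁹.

C² = I (check: tr C = 0 and det C = −1), so C⁵⁹ = C since 59 is odd.

[[0, −1], [−1, 0]]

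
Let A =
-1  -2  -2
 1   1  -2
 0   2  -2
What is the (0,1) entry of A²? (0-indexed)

-4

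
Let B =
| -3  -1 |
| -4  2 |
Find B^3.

[[-43, -11], [-44, 12]]

B^2 = [[13, 1], [4, 8]]
B^3 = [[-43, -11], [-44, 12]]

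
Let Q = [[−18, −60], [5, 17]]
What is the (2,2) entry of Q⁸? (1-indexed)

tr Q = −1 and det Q = −6, so the characteristic polynomial is λ² − (−1)λ + (−6) with roots 2 and −3.
Eigenvectors give P = [[−3, 4], [1, −1]] with P⁻¹ = [[1, 4], [1, 3]], and Q = P·diag(2, −3)·P⁻¹.
Then Q⁸ = P·diag(256, 6561)·P⁻¹ = [[−768, 26244], [256, −6561]] · [[1, 4], [1, 3]] = [[25476, 75660], [−6305, −18659]].

−18659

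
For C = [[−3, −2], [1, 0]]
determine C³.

tr C = −3 and det C = 2, so the characteristic polynomial is λ² − (−3)λ + (2) with roots −2 and −1.
Eigenvectors give P = [[2, −1], [−1, 1]] with P⁻¹ = [[1, 1], [1, 2]], and C = P·diag(−2, −1)·P⁻¹.
Then C³ = P·diag(−8, −1)·P⁻¹ = [[−16, 1], [8, −1]] · [[1, 1], [1, 2]] = [[−15, −14], [7, 6]].

[[−15, −14], [7, 6]]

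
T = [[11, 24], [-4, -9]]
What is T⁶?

[[2185, 4368], [-728, -1455]]

tr T = 2 and det T = -3, so the characteristic polynomial is λ² − (2)λ + (-3) with roots -1 and 3.
Eigenvectors give P = [[-2, 3], [1, -1]] with P⁻¹ = [[1, 3], [1, 2]], and T = P·diag(-1, 3)·P⁻¹.
Then T⁶ = P·diag(1, 729)·P⁻¹ = [[-2, 2187], [1, -729]] · [[1, 3], [1, 2]] = [[2185, 4368], [-728, -1455]].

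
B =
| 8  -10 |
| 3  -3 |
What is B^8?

tr B = 5 and det B = 6, so the characteristic polynomial is λ² − (5)λ + (6) with roots 2 and 3.
Eigenvectors give P = [[5, -2], [3, -1]] with P⁻¹ = [[-1, 2], [-3, 5]], and B = P·diag(2, 3)·P⁻¹.
Then B^8 = P·diag(256, 6561)·P⁻¹ = [[1280, -13122], [768, -6561]] · [[-1, 2], [-3, 5]] = [[38086, -63050], [18915, -31269]].

[[38086, -63050], [18915, -31269]]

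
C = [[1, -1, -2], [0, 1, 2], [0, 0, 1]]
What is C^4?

C = I + N where N = [[0, -1, -2], [0, 0, 2], [0, 0, 0]] is strictly upper-triangular, so N^3 = 0.
(I + N)^4 = I + 4·N + 6·N^2 = [[1, -4, -20], [0, 1, 8], [0, 0, 1]].

[[1, -4, -20], [0, 1, 8], [0, 0, 1]]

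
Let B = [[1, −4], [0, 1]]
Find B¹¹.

[[1, −44], [0, 1]]

B = I + N where N = [[0, −4], [0, 0]] is strictly upper-triangular, so N² = 0.
(I + N)¹¹ = I + 11·N = [[1, −44], [0, 1]].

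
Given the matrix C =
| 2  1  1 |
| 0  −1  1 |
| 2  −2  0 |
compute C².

[[6, −1, 3], [2, −1, −1], [4, 4, 0]]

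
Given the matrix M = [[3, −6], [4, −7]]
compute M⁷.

[[4371, −6558], [4372, −6559]]

tr M = −4 and det M = 3, so the characteristic polynomial is λ² − (−4)λ + (3) with roots −3 and −1.
Eigenvectors give P = [[−1, −3], [−1, −2]] with P⁻¹ = [[2, −3], [−1, 1]], and M = P·diag(−3, −1)·P⁻¹.
Then M⁷ = P·diag(−2187, −1)·P⁻¹ = [[2187, 3], [2187, 2]] · [[2, −3], [−1, 1]] = [[4371, −6558], [4372, −6559]].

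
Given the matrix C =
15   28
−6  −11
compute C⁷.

tr C = 4 and det C = 3, so the characteristic polynomial is λ² − (4)λ + (3) with roots 3 and 1.
Eigenvectors give P = [[7, −2], [−3, 1]] with P⁻¹ = [[1, 2], [3, 7]], and C = P·diag(3, 1)·P⁻¹.
Then C⁷ = P·diag(2187, 1)·P⁻¹ = [[15309, −2], [−6561, 1]] · [[1, 2], [3, 7]] = [[15303, 30604], [−6558, −13115]].

[[15303, 30604], [−6558, −13115]]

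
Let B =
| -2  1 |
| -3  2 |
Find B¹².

B² = I (check: tr B = 0 and det B = -1), so B¹² = I since 12 is even.

[[1, 0], [0, 1]]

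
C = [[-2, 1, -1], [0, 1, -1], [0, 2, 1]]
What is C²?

[[4, -3, 0], [0, -1, -2], [0, 4, -1]]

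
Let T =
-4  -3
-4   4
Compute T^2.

[[28, 0], [0, 28]]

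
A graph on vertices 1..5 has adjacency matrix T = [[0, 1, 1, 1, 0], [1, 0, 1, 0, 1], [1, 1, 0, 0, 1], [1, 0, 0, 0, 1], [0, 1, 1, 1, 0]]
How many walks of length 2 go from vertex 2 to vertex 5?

1

The number of length-2 walks from vertex 2 to vertex 5 is entry (2,5) of T², where T is the adjacency matrix.
T² = [[3, 1, 1, 0, 3], [1, 3, 2, 2, 1], [1, 2, 3, 2, 1], [0, 2, 2, 2, 0], [3, 1, 1, 0, 3]]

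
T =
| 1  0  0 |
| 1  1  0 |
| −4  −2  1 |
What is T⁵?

[[1, 0, 0], [5, 1, 0], [−40, −10, 1]]

T = I + N where N = [[0, 0, 0], [1, 0, 0], [−4, −2, 0]] is strictly lower-triangular, so N³ = 0.
(I + N)⁵ = I + 5·N + 10·N² = [[1, 0, 0], [5, 1, 0], [−40, −10, 1]].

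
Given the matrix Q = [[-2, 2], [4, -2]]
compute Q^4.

[[272, -192], [-384, 272]]

Q^2 = [[12, -8], [-16, 12]]
Q^3 = [[-56, 40], [80, -56]]
Q^4 = [[272, -192], [-384, 272]]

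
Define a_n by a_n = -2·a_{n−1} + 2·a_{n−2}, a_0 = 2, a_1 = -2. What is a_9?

-8480

With companion matrix B = [[-2, 2], [1, 0]], [a_n, a_{n−1}]ᵀ = B·[a_{n−1}, a_{n−2}]ᵀ, so [a_9, a_8]ᵀ = B⁸·[a_1, a_0]ᵀ.
B⁸ = [[2448, -1792], [-896, 656]], giving [a_9, a_8]ᵀ = [[-8480], [3104]].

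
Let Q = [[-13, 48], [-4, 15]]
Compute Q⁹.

[[-59053, 236208], [-19684, 78735]]

tr Q = 2 and det Q = -3, so the characteristic polynomial is λ² − (2)λ + (-3) with roots -1 and 3.
Eigenvectors give P = [[4, 3], [1, 1]] with P⁻¹ = [[1, -3], [-1, 4]], and Q = P·diag(-1, 3)·P⁻¹.
Then Q⁹ = P·diag(-1, 19683)·P⁻¹ = [[-4, 59049], [-1, 19683]] · [[1, -3], [-1, 4]] = [[-59053, 236208], [-19684, 78735]].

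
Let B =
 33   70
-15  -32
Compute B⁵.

[[1893, 3850], [-825, -1682]]

tr B = 1 and det B = -6, so the characteristic polynomial is λ² − (1)λ + (-6) with roots 3 and -2.
Eigenvectors give P = [[7, -2], [-3, 1]] with P⁻¹ = [[1, 2], [3, 7]], and B = P·diag(3, -2)·P⁻¹.
Then B⁵ = P·diag(243, -32)·P⁻¹ = [[1701, 64], [-729, -32]] · [[1, 2], [3, 7]] = [[1893, 3850], [-825, -1682]].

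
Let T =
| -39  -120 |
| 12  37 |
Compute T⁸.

[[65601, 196800], [-19680, -59039]]

tr T = -2 and det T = -3, so the characteristic polynomial is λ² − (-2)λ + (-3) with roots 1 and -3.
Eigenvectors give P = [[3, -10], [-1, 3]] with P⁻¹ = [[-3, -10], [-1, -3]], and T = P·diag(1, -3)·P⁻¹.
Then T⁸ = P·diag(1, 6561)·P⁻¹ = [[3, -65610], [-1, 19683]] · [[-3, -10], [-1, -3]] = [[65601, 196800], [-19680, -59039]].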